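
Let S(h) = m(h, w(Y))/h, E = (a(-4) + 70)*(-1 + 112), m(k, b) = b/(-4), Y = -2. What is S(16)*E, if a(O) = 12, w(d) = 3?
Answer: -13653/32 ≈ -426.66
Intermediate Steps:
m(k, b) = -b/4 (m(k, b) = b*(-1/4) = -b/4)
E = 9102 (E = (12 + 70)*(-1 + 112) = 82*111 = 9102)
S(h) = -3/(4*h) (S(h) = (-1/4*3)/h = -3/(4*h))
S(16)*E = -3/4/16*9102 = -3/4*1/16*9102 = -3/64*9102 = -13653/32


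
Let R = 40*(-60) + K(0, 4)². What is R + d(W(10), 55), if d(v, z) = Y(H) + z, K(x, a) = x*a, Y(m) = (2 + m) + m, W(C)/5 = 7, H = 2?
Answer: -2339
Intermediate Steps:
W(C) = 35 (W(C) = 5*7 = 35)
Y(m) = 2 + 2*m
K(x, a) = a*x
d(v, z) = 6 + z (d(v, z) = (2 + 2*2) + z = (2 + 4) + z = 6 + z)
R = -2400 (R = 40*(-60) + (4*0)² = -2400 + 0² = -2400 + 0 = -2400)
R + d(W(10), 55) = -2400 + (6 + 55) = -2400 + 61 = -2339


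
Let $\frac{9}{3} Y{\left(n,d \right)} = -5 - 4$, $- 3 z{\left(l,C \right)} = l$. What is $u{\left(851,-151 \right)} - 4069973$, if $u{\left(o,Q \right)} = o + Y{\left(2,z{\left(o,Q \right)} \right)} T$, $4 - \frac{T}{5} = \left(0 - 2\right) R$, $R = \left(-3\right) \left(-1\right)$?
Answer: $-4069272$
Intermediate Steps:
$z{\left(l,C \right)} = - \frac{l}{3}$
$R = 3$
$Y{\left(n,d \right)} = -3$ ($Y{\left(n,d \right)} = \frac{-5 - 4}{3} = \frac{1}{3} \left(-9\right) = -3$)
$T = 50$ ($T = 20 - 5 \left(0 - 2\right) 3 = 20 - 5 \left(\left(-2\right) 3\right) = 20 - -30 = 20 + 30 = 50$)
$u{\left(o,Q \right)} = -150 + o$ ($u{\left(o,Q \right)} = o - 150 = -150 + o$)
$u{\left(851,-151 \right)} - 4069973 = \left(-150 + 851\right) - 4069973 = 701 - 4069973 = -4069272$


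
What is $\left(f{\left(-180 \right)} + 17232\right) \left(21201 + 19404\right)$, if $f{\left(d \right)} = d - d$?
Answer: $699705360$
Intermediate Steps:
$f{\left(d \right)} = 0$
$\left(f{\left(-180 \right)} + 17232\right) \left(21201 + 19404\right) = \left(0 + 17232\right) \left(21201 + 19404\right) = 17232 \cdot 40605 = 699705360$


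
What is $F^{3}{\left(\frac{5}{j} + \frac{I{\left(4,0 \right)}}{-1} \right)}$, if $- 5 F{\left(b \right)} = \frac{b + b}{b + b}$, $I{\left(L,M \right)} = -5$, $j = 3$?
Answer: $- \frac{1}{125} \approx -0.008$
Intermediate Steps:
$F{\left(b \right)} = - \frac{1}{5}$ ($F{\left(b \right)} = - \frac{\left(b + b\right) \frac{1}{b + b}}{5} = - \frac{2 b \frac{1}{2 b}}{5} = \left(- \frac{1}{5}\right) 1 = - \frac{1}{5}$)
$F^{3}{\left(\frac{5}{j} + \frac{I{\left(4,0 \right)}}{-1} \right)} = \left(- \frac{1}{5}\right)^{3} = - \frac{1}{125}$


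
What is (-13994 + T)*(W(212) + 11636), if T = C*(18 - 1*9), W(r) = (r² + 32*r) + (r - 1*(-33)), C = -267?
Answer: -1042996773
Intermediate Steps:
W(r) = 33 + r² + 33*r (W(r) = (r² + 32*r) + (r + 33) = (r² + 32*r) + (33 + r) = 33 + r² + 33*r)
T = -2403 (T = -267*(18 - 1*9) = -267*(18 - 9) = -267*9 = -2403)
(-13994 + T)*(W(212) + 11636) = (-13994 - 2403)*((33 + 212² + 33*212) + 11636) = -16397*((33 + 44944 + 6996) + 11636) = -16397*(51973 + 11636) = -16397*63609 = -1042996773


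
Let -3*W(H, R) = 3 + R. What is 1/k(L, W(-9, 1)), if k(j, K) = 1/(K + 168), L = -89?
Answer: 500/3 ≈ 166.67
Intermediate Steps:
W(H, R) = -1 - R/3 (W(H, R) = -(3 + R)/3 = -1 - R/3)
k(j, K) = 1/(168 + K)
1/k(L, W(-9, 1)) = 1/(1/(168 + (-1 - ⅓*1))) = 1/(1/(168 + (-1 - ⅓))) = 1/(1/(168 - 4/3)) = 1/(1/(500/3)) = 1/(3/500) = 500/3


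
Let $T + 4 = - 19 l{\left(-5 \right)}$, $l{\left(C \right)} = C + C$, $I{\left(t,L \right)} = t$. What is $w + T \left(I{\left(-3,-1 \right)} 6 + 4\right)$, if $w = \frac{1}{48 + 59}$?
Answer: $- \frac{278627}{107} \approx -2604.0$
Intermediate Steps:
$l{\left(C \right)} = 2 C$
$T = 186$ ($T = -4 - 19 \cdot 2 \left(-5\right) = -4 - -190 = -4 + 190 = 186$)
$w = \frac{1}{107} \approx 0.0093458$
$w + T \left(I{\left(-3,-1 \right)} 6 + 4\right) = \frac{1}{107} + 186 \left(\left(-3\right) 6 + 4\right) = \frac{1}{107} + 186 \left(-18 + 4\right) = \frac{1}{107} + 186 \left(-14\right) = \frac{1}{107} - 2604 = - \frac{278627}{107}$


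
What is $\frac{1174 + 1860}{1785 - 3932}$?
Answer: $- \frac{3034}{2147} \approx -1.4131$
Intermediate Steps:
$\frac{1174 + 1860}{1785 - 3932} = \frac{3034}{-2147} = 3034 \left(- \frac{1}{2147}\right) = - \frac{3034}{2147}$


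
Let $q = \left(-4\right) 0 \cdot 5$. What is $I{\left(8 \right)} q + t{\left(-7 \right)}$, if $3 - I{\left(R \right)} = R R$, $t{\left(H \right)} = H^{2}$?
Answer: $49$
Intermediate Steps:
$I{\left(R \right)} = 3 - R^{2}$ ($I{\left(R \right)} = 3 - R R = 3 - R^{2}$)
$q = 0$ ($q = 0 \cdot 5 = 0$)
$I{\left(8 \right)} q + t{\left(-7 \right)} = \left(3 - 8^{2}\right) 0 + \left(-7\right)^{2} = \left(3 - 64\right) 0 + 49 = \left(-61\right) 0 + 49 = 0 + 49 = 49$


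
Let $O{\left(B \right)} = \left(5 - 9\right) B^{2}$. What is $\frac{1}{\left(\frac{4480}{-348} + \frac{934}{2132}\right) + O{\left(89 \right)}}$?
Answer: $- \frac{92742}{2939590819} \approx -3.1549 \cdot 10^{-5}$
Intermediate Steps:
$O{\left(B \right)} = - 4 B^{2}$
$\frac{1}{\left(\frac{4480}{-348} + \frac{934}{2132}\right) + O{\left(89 \right)}} = \frac{1}{\left(\frac{4480}{-348} + \frac{934}{2132}\right) - 4 \cdot 89^{2}} = \frac{1}{\left(4480 \left(- \frac{1}{348}\right) + 934 \cdot \frac{1}{2132}\right) - 31684} = \frac{1}{\left(- \frac{1120}{87} + \frac{467}{1066}\right) - 31684} = \frac{1}{- \frac{1153291}{92742} - 31684} = \frac{1}{- \frac{2939590819}{92742}} = - \frac{92742}{2939590819}$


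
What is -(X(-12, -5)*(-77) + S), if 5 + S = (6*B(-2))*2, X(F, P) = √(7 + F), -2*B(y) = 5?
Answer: 35 + 77*I*√5 ≈ 35.0 + 172.18*I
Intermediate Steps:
B(y) = -5/2 (B(y) = -½*5 = -5/2)
S = -35 (S = -5 + (6*(-5/2))*2 = -5 - 15*2 = -5 - 30 = -35)
-(X(-12, -5)*(-77) + S) = -(√(7 - 12)*(-77) - 35) = -(√(-5)*(-77) - 35) = -((I*√5)*(-77) - 35) = -(-77*I*√5 - 35) = -(-35 - 77*I*√5) = 35 + 77*I*√5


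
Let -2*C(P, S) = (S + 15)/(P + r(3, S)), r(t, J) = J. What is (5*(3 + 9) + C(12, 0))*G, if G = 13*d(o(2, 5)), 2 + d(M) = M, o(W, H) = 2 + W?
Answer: 6175/4 ≈ 1543.8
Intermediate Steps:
d(M) = -2 + M
C(P, S) = -(15 + S)/(2*(P + S)) (C(P, S) = -(S + 15)/(2*(P + S)) = -(15 + S)/(2*(P + S)))
G = 26 (G = 13*(-2 + (2 + 2)) = 13*(-2 + 4) = 13*2 = 26)
(5*(3 + 9) + C(12, 0))*G = (5*(3 + 9) + (-15 - 1*0)/(2*(12 + 0)))*26 = (5*12 + (1/2)*(-15 + 0)/12)*26 = (60 + (1/2)*(1/12)*(-15))*26 = (60 - 5/8)*26 = (475/8)*26 = 6175/4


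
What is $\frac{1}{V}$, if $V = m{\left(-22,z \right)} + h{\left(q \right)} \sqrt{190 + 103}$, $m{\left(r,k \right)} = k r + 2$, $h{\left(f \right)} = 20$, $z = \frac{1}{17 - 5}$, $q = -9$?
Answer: $- \frac{6}{4219199} + \frac{720 \sqrt{293}}{4219199} \approx 0.0029196$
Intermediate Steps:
$z = \frac{1}{12} \approx 0.083333$
$m{\left(r,k \right)} = 2 + k r$
$V = \frac{1}{6} + 20 \sqrt{293}$ ($V = \left(2 + \frac{1}{12} \left(-22\right)\right) + 20 \sqrt{190 + 103} = \left(2 - \frac{11}{6}\right) + 20 \sqrt{293} = \frac{1}{6} + 20 \sqrt{293} \approx 342.51$)
$\frac{1}{V} = \frac{1}{\frac{1}{6} + 20 \sqrt{293}}$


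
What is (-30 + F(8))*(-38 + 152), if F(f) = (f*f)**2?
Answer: 463524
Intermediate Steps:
F(f) = f**4 (F(f) = (f**2)**2 = f**4)
(-30 + F(8))*(-38 + 152) = (-30 + 8**4)*(-38 + 152) = (-30 + 4096)*114 = 4066*114 = 463524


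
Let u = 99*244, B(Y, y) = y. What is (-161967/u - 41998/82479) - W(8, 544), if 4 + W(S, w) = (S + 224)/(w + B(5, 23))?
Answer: -151602069869/41839617204 ≈ -3.6234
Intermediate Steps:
u = 24156
W(S, w) = -4 + (224 + S)/(23 + w) (W(S, w) = -4 + (S + 224)/(w + 23) = -4 + (224 + S)/(23 + w))
(-161967/u - 41998/82479) - W(8, 544) = (-161967/24156 - 41998/82479) - (132 + 8 - 4*544)/(23 + 544) = (-161967*1/24156 - 41998*1/82479) - (132 + 8 - 2176)/567 = (-53989/8052 - 41998/82479) - (-2036)/567 = -532347403/73791212 - 1*(-2036/567) = -532347403/73791212 + 2036/567 = -151602069869/41839617204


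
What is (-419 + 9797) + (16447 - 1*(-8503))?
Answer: 34328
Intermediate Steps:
(-419 + 9797) + (16447 - 1*(-8503)) = 9378 + (16447 + 8503) = 9378 + 24950 = 34328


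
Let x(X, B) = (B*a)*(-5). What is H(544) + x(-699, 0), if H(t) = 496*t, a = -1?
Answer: 269824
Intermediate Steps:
x(X, B) = 5*B (x(X, B) = (B*(-1))*(-5) = -B*(-5) = 5*B)
H(544) + x(-699, 0) = 496*544 + 5*0 = 269824 + 0 = 269824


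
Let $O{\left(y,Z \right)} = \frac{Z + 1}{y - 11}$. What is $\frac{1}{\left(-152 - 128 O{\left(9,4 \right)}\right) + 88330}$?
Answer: $\frac{1}{88498} \approx 1.13 \cdot 10^{-5}$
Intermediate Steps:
$O{\left(y,Z \right)} = \frac{1 + Z}{-11 + y}$
$\frac{1}{\left(-152 - 128 O{\left(9,4 \right)}\right) + 88330} = \frac{1}{\left(-152 - 128 \frac{1 + 4}{-11 + 9}\right) + 88330} = \frac{1}{\left(-152 - 128 \frac{1}{-2} \cdot 5\right) + 88330} = \frac{1}{\left(-152 - 128 \left(\left(- \frac{1}{2}\right) 5\right)\right) + 88330} = \frac{1}{\left(-152 - -320\right) + 88330} = \frac{1}{\left(-152 + 320\right) + 88330} = \frac{1}{168 + 88330} = \frac{1}{88498}$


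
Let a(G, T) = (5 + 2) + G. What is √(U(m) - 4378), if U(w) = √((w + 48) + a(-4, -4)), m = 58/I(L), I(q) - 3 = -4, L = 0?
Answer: √(-4378 + I*√7) ≈ 0.02 + 66.167*I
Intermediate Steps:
I(q) = -1 (I(q) = 3 - 4 = -1)
a(G, T) = 7 + G
m = -58 (m = 58/(-1) = 58*(-1) = -58)
U(w) = √(51 + w) (U(w) = √((w + 48) + (7 - 4)) = √((48 + w) + 3) = √(51 + w))
√(U(m) - 4378) = √(√(51 - 58) - 4378) = √(√(-7) - 4378) = √(I*√7 - 4378) = √(-4378 + I*√7)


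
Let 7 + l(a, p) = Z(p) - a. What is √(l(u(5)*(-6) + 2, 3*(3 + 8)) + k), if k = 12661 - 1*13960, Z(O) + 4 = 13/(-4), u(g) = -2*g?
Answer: I*√5501/2 ≈ 37.084*I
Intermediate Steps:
Z(O) = -29/4 (Z(O) = -4 + 13/(-4) = -4 + 13*(-¼) = -4 - 13/4 = -29/4)
l(a, p) = -57/4 - a (l(a, p) = -7 + (-29/4 - a) = -57/4 - a)
k = -1299 (k = 12661 - 13960 = -1299)
√(l(u(5)*(-6) + 2, 3*(3 + 8)) + k) = √((-57/4 - (-2*5*(-6) + 2)) - 1299) = √((-57/4 - (-10*(-6) + 2)) - 1299) = √((-57/4 - (60 + 2)) - 1299) = √((-57/4 - 1*62) - 1299) = √((-57/4 - 62) - 1299) = √(-305/4 - 1299) = √(-5501/4) = I*√5501/2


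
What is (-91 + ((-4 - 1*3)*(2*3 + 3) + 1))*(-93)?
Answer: 14229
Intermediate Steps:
(-91 + ((-4 - 1*3)*(2*3 + 3) + 1))*(-93) = (-91 + ((-4 - 3)*(6 + 3) + 1))*(-93) = (-91 + (-7*9 + 1))*(-93) = (-91 + (-63 + 1))*(-93) = (-91 - 62)*(-93) = -153*(-93) = 14229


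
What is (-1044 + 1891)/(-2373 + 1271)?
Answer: -847/1102 ≈ -0.76860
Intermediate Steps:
(-1044 + 1891)/(-2373 + 1271) = 847/(-1102) = 847*(-1/1102) = -847/1102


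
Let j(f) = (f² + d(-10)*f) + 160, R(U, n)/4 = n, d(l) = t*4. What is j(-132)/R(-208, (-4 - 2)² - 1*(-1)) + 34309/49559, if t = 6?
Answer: 179880069/1833683 ≈ 98.098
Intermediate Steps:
d(l) = 24 (d(l) = 6*4 = 24)
R(U, n) = 4*n
j(f) = 160 + f² + 24*f (j(f) = (f² + 24*f) + 160 = 160 + f² + 24*f)
j(-132)/R(-208, (-4 - 2)² - 1*(-1)) + 34309/49559 = (160 + (-132)² + 24*(-132))/((4*((-4 - 2)² - 1*(-1)))) + 34309/49559 = (160 + 17424 - 3168)/((4*((-6)² + 1))) + 34309*(1/49559) = 14416/((4*(36 + 1))) + 34309/49559 = 14416/((4*37)) + 34309/49559 = 14416/148 + 34309/49559 = 14416*(1/148) + 34309/49559 = 3604/37 + 34309/49559 = 179880069/1833683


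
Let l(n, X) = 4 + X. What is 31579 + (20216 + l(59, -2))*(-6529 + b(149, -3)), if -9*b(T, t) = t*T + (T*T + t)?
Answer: -1627507405/9 ≈ -1.8083e+8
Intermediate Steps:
b(T, t) = -t/9 - T**2/9 - T*t/9 (b(T, t) = -(t*T + (T*T + t))/9 = -(T*t + (T**2 + t))/9 = -(T*t + (t + T**2))/9 = -(t + T**2 + T*t)/9 = -t/9 - T**2/9 - T*t/9)
31579 + (20216 + l(59, -2))*(-6529 + b(149, -3)) = 31579 + (20216 + (4 - 2))*(-6529 + (-1/9*(-3) - 1/9*149**2 - 1/9*149*(-3))) = 31579 + (20216 + 2)*(-6529 + (1/3 - 1/9*22201 + 149/3)) = 31579 + 20218*(-6529 + (1/3 - 22201/9 + 149/3)) = 31579 + 20218*(-6529 - 21751/9) = 31579 + 20218*(-80512/9) = 31579 - 1627791616/9 = -1627507405/9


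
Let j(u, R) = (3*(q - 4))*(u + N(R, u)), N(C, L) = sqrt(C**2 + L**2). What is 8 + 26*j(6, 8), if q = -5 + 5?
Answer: -4984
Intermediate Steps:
q = 0
j(u, R) = -12*u - 12*sqrt(R**2 + u**2) (j(u, R) = (3*(0 - 4))*(u + sqrt(R**2 + u**2)) = (3*(-4))*(u + sqrt(R**2 + u**2)) = -12*(u + sqrt(R**2 + u**2)) = -12*u - 12*sqrt(R**2 + u**2))
8 + 26*j(6, 8) = 8 + 26*(-12*6 - 12*sqrt(8**2 + 6**2)) = 8 + 26*(-72 - 12*sqrt(64 + 36)) = 8 + 26*(-72 - 12*sqrt(100)) = 8 + 26*(-72 - 12*10) = 8 + 26*(-72 - 120) = 8 + 26*(-192) = 8 - 4992 = -4984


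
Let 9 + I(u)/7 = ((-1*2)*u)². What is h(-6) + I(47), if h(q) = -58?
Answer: 61731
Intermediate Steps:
I(u) = -63 + 28*u² (I(u) = -63 + 7*((-1*2)*u)² = -63 + 7*(-2*u)² = -63 + 7*(4*u²) = -63 + 28*u²)
h(-6) + I(47) = -58 + (-63 + 28*47²) = -58 + (-63 + 28*2209) = -58 + (-63 + 61852) = -58 + 61789 = 61731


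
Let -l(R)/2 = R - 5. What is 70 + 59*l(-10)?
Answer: 1840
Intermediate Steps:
l(R) = 10 - 2*R (l(R) = -2*(R - 5) = -2*(-5 + R) = 10 - 2*R)
70 + 59*l(-10) = 70 + 59*(10 - 2*(-10)) = 70 + 59*(10 + 20) = 70 + 59*30 = 70 + 1770 = 1840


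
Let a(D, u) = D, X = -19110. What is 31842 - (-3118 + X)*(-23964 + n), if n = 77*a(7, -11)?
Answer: -520659058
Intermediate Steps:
n = 539 (n = 77*7 = 539)
31842 - (-3118 + X)*(-23964 + n) = 31842 - (-3118 - 19110)*(-23964 + 539) = 31842 - (-22228)*(-23425) = 31842 - 1*520690900 = 31842 - 520690900 = -520659058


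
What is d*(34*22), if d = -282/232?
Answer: -26367/29 ≈ -909.21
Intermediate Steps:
d = -141/116 (d = -282*1/232 = -141/116 ≈ -1.2155)
d*(34*22) = -2397*22/58 = -141/116*748 = -26367/29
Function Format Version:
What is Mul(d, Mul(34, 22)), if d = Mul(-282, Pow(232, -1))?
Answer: Rational(-26367, 29) ≈ -909.21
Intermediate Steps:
d = Rational(-141, 116) (d = Mul(-282, Rational(1, 232)) = Rational(-141, 116) ≈ -1.2155)
Mul(d, Mul(34, 22)) = Mul(Rational(-141, 116), Mul(34, 22)) = Mul(Rational(-141, 116), 748) = Rational(-26367, 29)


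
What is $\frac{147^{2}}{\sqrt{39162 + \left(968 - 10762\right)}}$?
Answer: $\frac{21609 \sqrt{7342}}{14684} \approx 126.09$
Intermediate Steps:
$\frac{147^{2}}{\sqrt{39162 + \left(968 - 10762\right)}} = \frac{21609}{\sqrt{39162 - 9794}} = \frac{21609}{\sqrt{29368}} = \frac{21609}{2 \sqrt{7342}} = 21609 \frac{\sqrt{7342}}{14684} = \frac{21609 \sqrt{7342}}{14684}$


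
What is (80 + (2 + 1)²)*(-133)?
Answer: -11837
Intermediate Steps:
(80 + (2 + 1)²)*(-133) = (80 + 3²)*(-133) = (80 + 9)*(-133) = 89*(-133) = -11837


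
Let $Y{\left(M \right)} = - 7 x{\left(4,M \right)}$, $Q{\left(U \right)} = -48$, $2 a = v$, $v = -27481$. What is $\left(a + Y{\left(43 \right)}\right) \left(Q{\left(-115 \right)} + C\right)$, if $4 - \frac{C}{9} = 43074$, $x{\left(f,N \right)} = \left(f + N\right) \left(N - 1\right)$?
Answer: $10683824163$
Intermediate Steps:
$x{\left(f,N \right)} = \left(-1 + N\right) \left(N + f\right)$ ($x{\left(f,N \right)} = \left(N + f\right) \left(-1 + N\right) = \left(-1 + N\right) \left(N + f\right)$)
$a = - \frac{27481}{2}$ ($a = \frac{1}{2} \left(-27481\right) = - \frac{27481}{2} \approx -13741.0$)
$C = -387630$ ($C = 36 - 387666 = -387630$)
$Y{\left(M \right)} = 28 - 21 M - 7 M^{2}$ ($Y{\left(M \right)} = - 7 \left(M^{2} - M - 4 + M 4\right) = - 7 \left(M^{2} - M - 4 + 4 M\right) = - 7 \left(-4 + M^{2} + 3 M\right) = 28 - 21 M - 7 M^{2}$)
$\left(a + Y{\left(43 \right)}\right) \left(Q{\left(-115 \right)} + C\right) = \left(- \frac{27481}{2} - \left(875 + 12943\right)\right) \left(-48 - 387630\right) = \left(- \frac{27481}{2} - 13818\right) \left(-387678\right) = \left(- \frac{55117}{2}\right) \left(-387678\right) = 10683824163$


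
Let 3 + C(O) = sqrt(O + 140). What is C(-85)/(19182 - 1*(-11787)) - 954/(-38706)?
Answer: 1634906/66593673 + sqrt(55)/30969 ≈ 0.024790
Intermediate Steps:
C(O) = -3 + sqrt(140 + O) (C(O) = -3 + sqrt(O + 140) = -3 + sqrt(140 + O))
C(-85)/(19182 - 1*(-11787)) - 954/(-38706) = (-3 + sqrt(140 - 85))/(19182 - 1*(-11787)) - 954/(-38706) = (-3 + sqrt(55))/(19182 + 11787) - 954*(-1/38706) = (-3 + sqrt(55))/30969 + 159/6451 = (-3 + sqrt(55))*(1/30969) + 159/6451 = (-1/10323 + sqrt(55)/30969) + 159/6451 = 1634906/66593673 + sqrt(55)/30969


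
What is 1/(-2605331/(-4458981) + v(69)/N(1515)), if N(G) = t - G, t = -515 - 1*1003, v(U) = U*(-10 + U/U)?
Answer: 1502676597/1185666236 ≈ 1.2674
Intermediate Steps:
v(U) = -9*U (v(U) = U*(-10 + 1) = U*(-9) = -9*U)
t = -1518 (t = -515 - 1003 = -1518)
N(G) = -1518 - G
1/(-2605331/(-4458981) + v(69)/N(1515)) = 1/(-2605331/(-4458981) + (-9*69)/(-1518 - 1*1515)) = 1/(-2605331*(-1/4458981) - 621/(-1518 - 1515)) = 1/(2605331/4458981 - 621/(-3033)) = 1/(2605331/4458981 - 621*(-1/3033)) = 1/(2605331/4458981 + 69/337) = 1/(1185666236/1502676597) = 1502676597/1185666236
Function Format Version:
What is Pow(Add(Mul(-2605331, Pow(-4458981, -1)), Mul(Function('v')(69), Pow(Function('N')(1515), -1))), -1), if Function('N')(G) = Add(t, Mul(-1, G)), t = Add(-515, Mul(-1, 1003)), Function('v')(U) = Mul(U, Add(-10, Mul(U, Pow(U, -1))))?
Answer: Rational(1502676597, 1185666236) ≈ 1.2674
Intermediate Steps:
Function('v')(U) = Mul(-9, U) (Function('v')(U) = Mul(U, Add(-10, 1)) = Mul(U, -9) = Mul(-9, U))
t = -1518 (t = Add(-515, -1003) = -1518)
Function('N')(G) = Add(-1518, Mul(-1, G))
Pow(Add(Mul(-2605331, Pow(-4458981, -1)), Mul(Function('v')(69), Pow(Function('N')(1515), -1))), -1) = Pow(Add(Mul(-2605331, Pow(-4458981, -1)), Mul(Mul(-9, 69), Pow(Add(-1518, Mul(-1, 1515)), -1))), -1) = Pow(Add(Mul(-2605331, Rational(-1, 4458981)), Mul(-621, Pow(Add(-1518, -1515), -1))), -1) = Pow(Add(Rational(2605331, 4458981), Mul(-621, Pow(-3033, -1))), -1) = Pow(Add(Rational(2605331, 4458981), Mul(-621, Rational(-1, 3033))), -1) = Pow(Add(Rational(2605331, 4458981), Rational(69, 337)), -1) = Pow(Rational(1185666236, 1502676597), -1) = Rational(1502676597, 1185666236)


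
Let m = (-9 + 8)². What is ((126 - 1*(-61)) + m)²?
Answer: 35344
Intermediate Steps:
m = 1 (m = (-1)² = 1)
((126 - 1*(-61)) + m)² = ((126 - 1*(-61)) + 1)² = ((126 + 61) + 1)² = (187 + 1)² = 188² = 35344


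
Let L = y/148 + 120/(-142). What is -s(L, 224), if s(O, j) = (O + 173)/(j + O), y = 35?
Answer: -1811489/2347397 ≈ -0.77170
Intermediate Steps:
L = -6395/10508 (L = 35/148 + 120/(-142) = 35*(1/148) + 120*(-1/142) = 35/148 - 60/71 = -6395/10508 ≈ -0.60858)
s(O, j) = (173 + O)/(O + j)
-s(L, 224) = -(173 - 6395/10508)/(-6395/10508 + 224) = -1811489/(2347397/10508*10508) = -10508*1811489/(2347397*10508) = -1*1811489/2347397 = -1811489/2347397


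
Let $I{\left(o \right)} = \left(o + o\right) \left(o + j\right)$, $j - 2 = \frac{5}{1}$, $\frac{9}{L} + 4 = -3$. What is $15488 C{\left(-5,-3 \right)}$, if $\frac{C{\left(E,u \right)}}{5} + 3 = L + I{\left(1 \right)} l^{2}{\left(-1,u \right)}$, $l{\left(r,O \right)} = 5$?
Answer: $\frac{214508800}{7} \approx 3.0644 \cdot 10^{7}$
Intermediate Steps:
$L = - \frac{9}{7}$ ($L = \frac{9}{-4 - 3} = \frac{9}{-7} = 9 \left(- \frac{1}{7}\right) = - \frac{9}{7} \approx -1.2857$)
$j = 7$ ($j = 2 + \frac{5}{1} = 2 + 5 \cdot 1 = 2 + 5 = 7$)
$I{\left(o \right)} = 2 o \left(7 + o\right)$ ($I{\left(o \right)} = \left(o + o\right) \left(o + 7\right) = 2 o \left(7 + o\right)$)
$C{\left(E,u \right)} = \frac{13850}{7}$ ($C{\left(E,u \right)} = -15 + 5 \left(- \frac{9}{7} + 2 \cdot 1 \left(7 + 1\right) 5^{2}\right) = -15 + 5 \left(- \frac{9}{7} + 2 \cdot 1 \cdot 8 \cdot 25\right) = -15 + 5 \left(- \frac{9}{7} + 16 \cdot 25\right) = -15 + 5 \left(- \frac{9}{7} + 400\right) = -15 + 5 \cdot \frac{2791}{7} = -15 + \frac{13955}{7} = \frac{13850}{7}$)
$15488 C{\left(-5,-3 \right)} = 15488 \cdot \frac{13850}{7} = \frac{214508800}{7}$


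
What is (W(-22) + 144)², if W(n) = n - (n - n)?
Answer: 14884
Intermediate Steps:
W(n) = n (W(n) = n - 1*0 = n + 0 = n)
(W(-22) + 144)² = (-22 + 144)² = 122² = 14884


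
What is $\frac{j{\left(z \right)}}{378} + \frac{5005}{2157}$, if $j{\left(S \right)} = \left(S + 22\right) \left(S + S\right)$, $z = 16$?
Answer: $\frac{752467}{135891} \approx 5.5373$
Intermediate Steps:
$j{\left(S \right)} = 2 S \left(22 + S\right)$ ($j{\left(S \right)} = \left(22 + S\right) 2 S = 2 S \left(22 + S\right)$)
$\frac{j{\left(z \right)}}{378} + \frac{5005}{2157} = \frac{2 \cdot 16 \left(22 + 16\right)}{378} + \frac{5005}{2157} = 2 \cdot 16 \cdot 38 \cdot \frac{1}{378} + 5005 \cdot \frac{1}{2157} = 1216 \cdot \frac{1}{378} + \frac{5005}{2157} = \frac{608}{189} + \frac{5005}{2157} = \frac{752467}{135891}$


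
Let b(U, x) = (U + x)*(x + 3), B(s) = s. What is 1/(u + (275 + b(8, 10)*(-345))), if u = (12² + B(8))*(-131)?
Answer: -1/100367 ≈ -9.9634e-6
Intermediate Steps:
b(U, x) = (3 + x)*(U + x) (b(U, x) = (U + x)*(3 + x) = (3 + x)*(U + x))
u = -19912 (u = (12² + 8)*(-131) = (144 + 8)*(-131) = 152*(-131) = -19912)
1/(u + (275 + b(8, 10)*(-345))) = 1/(-19912 + (275 + (10² + 3*8 + 3*10 + 8*10)*(-345))) = 1/(-19912 + (275 + (100 + 24 + 30 + 80)*(-345))) = 1/(-19912 + (275 + 234*(-345))) = 1/(-19912 + (275 - 80730)) = 1/(-19912 - 80455) = 1/(-100367) = -1/100367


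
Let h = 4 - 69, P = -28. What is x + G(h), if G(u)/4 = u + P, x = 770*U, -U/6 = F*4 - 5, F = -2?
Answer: 59688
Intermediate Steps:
U = 78 (U = -6*(-2*4 - 5) = -6*(-8 - 5) = -6*(-13) = 78)
h = -65
x = 60060 (x = 770*78 = 60060)
G(u) = -112 + 4*u (G(u) = 4*(u - 28) = 4*(-28 + u) = -112 + 4*u)
x + G(h) = 60060 + (-112 + 4*(-65)) = 60060 + (-112 - 260) = 60060 - 372 = 59688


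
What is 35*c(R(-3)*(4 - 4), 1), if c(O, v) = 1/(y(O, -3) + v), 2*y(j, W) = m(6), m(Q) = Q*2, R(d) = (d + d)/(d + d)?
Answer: 5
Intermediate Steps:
R(d) = 1 (R(d) = (2*d)/((2*d)) = (2*d)*(1/(2*d)) = 1)
m(Q) = 2*Q
y(j, W) = 6 (y(j, W) = (2*6)/2 = (½)*12 = 6)
c(O, v) = 1/(6 + v)
35*c(R(-3)*(4 - 4), 1) = 35/(6 + 1) = 35/7 = 35*(⅐) = 5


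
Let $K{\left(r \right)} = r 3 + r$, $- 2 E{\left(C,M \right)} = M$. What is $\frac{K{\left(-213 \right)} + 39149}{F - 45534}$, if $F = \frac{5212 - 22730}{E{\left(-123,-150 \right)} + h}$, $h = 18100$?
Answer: $- \frac{696047975}{827597968} \approx -0.84105$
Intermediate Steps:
$E{\left(C,M \right)} = - \frac{M}{2}$
$K{\left(r \right)} = 4 r$ ($K{\left(r \right)} = 3 r + r = 4 r$)
$F = - \frac{17518}{18175}$ ($F = \frac{5212 - 22730}{\left(- \frac{1}{2}\right) \left(-150\right) + 18100} = - \frac{17518}{75 + 18100} = - \frac{17518}{18175} \approx -0.96385$)
$\frac{K{\left(-213 \right)} + 39149}{F - 45534} = \frac{4 \left(-213\right) + 39149}{- \frac{17518}{18175} - 45534} = \frac{-852 + 39149}{- \frac{827597968}{18175}} = 38297 \left(- \frac{18175}{827597968}\right) = - \frac{696047975}{827597968}$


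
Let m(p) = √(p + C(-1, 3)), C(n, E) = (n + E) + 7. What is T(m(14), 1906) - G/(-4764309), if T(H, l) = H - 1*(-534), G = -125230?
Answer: 2544015776/4764309 + √23 ≈ 538.77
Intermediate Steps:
C(n, E) = 7 + E + n (C(n, E) = (E + n) + 7 = 7 + E + n)
m(p) = √(9 + p) (m(p) = √(p + (7 + 3 - 1)) = √(p + 9) = √(9 + p))
T(H, l) = 534 + H (T(H, l) = H + 534 = 534 + H)
T(m(14), 1906) - G/(-4764309) = (534 + √(9 + 14)) - (-125230)/(-4764309) = (534 + √23) - (-125230)*(-1)/4764309 = (534 + √23) - 1*125230/4764309 = (534 + √23) - 125230/4764309 = 2544015776/4764309 + √23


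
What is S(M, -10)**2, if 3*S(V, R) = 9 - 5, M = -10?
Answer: 16/9 ≈ 1.7778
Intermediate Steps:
S(V, R) = 4/3 (S(V, R) = (9 - 5)/3 = (1/3)*4 = 4/3)
S(M, -10)**2 = (4/3)**2 = 16/9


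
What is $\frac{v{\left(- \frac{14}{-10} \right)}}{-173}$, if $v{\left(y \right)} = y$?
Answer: $- \frac{7}{865} \approx -0.0080925$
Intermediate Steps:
$\frac{v{\left(- \frac{14}{-10} \right)}}{-173} = \frac{\left(-14\right) \frac{1}{-10}}{-173} = \left(-14\right) \left(- \frac{1}{10}\right) \left(- \frac{1}{173}\right) = \frac{7}{5} \left(- \frac{1}{173}\right) = - \frac{7}{865}$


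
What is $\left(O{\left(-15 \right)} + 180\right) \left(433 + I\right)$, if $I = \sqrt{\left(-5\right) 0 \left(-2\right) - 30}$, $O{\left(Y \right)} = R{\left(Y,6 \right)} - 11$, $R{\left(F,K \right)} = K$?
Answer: $75775 + 175 i \sqrt{30} \approx 75775.0 + 958.51 i$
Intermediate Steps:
$O{\left(Y \right)} = -5$ ($O{\left(Y \right)} = 6 - 11 = -5$)
$I = i \sqrt{30}$ ($I = \sqrt{0 \left(-2\right) - 30} = \sqrt{0 - 30} = \sqrt{-30} = i \sqrt{30} \approx 5.4772 i$)
$\left(O{\left(-15 \right)} + 180\right) \left(433 + I\right) = \left(-5 + 180\right) \left(433 + i \sqrt{30}\right) = 175 \left(433 + i \sqrt{30}\right) = 75775 + 175 i \sqrt{30}$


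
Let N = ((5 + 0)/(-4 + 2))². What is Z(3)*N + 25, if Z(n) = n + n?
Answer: 125/2 ≈ 62.500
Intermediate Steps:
Z(n) = 2*n
N = 25/4 (N = (5/(-2))² = (5*(-½))² = (-5/2)² = 25/4 ≈ 6.2500)
Z(3)*N + 25 = (2*3)*(25/4) + 25 = 6*(25/4) + 25 = 75/2 + 25 = 125/2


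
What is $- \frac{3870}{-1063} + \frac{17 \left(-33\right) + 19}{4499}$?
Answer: $\frac{16834984}{4782437} \approx 3.5202$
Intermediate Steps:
$- \frac{3870}{-1063} + \frac{17 \left(-33\right) + 19}{4499} = \left(-3870\right) \left(- \frac{1}{1063}\right) + \left(-561 + 19\right) \frac{1}{4499} = \frac{3870}{1063} - \frac{542}{4499} = \frac{16834984}{4782437}$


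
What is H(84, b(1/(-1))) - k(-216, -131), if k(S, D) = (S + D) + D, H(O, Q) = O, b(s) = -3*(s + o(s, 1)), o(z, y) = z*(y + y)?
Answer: 562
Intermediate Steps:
o(z, y) = 2*y*z (o(z, y) = z*(2*y) = 2*y*z)
b(s) = -9*s (b(s) = -3*(s + 2*1*s) = -3*(s + 2*s) = -9*s)
k(S, D) = S + 2*D (k(S, D) = (D + S) + D = S + 2*D)
H(84, b(1/(-1))) - k(-216, -131) = 84 - (-216 + 2*(-131)) = 84 - (-216 - 262) = 84 - 1*(-478) = 84 + 478 = 562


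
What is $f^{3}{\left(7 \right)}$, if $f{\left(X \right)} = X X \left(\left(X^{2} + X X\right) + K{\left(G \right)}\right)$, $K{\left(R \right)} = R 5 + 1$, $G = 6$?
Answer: $252555814161$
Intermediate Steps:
$K{\left(R \right)} = 1 + 5 R$ ($K{\left(R \right)} = 5 R + 1 = 1 + 5 R$)
$f{\left(X \right)} = X^{2} \left(31 + 2 X^{2}\right)$ ($f{\left(X \right)} = X X \left(\left(X^{2} + X X\right) + \left(1 + 5 \cdot 6\right)\right) = X^{2} \left(\left(X^{2} + X^{2}\right) + \left(1 + 30\right)\right) = X^{2} \left(2 X^{2} + 31\right) = X^{2} \left(31 + 2 X^{2}\right)$)
$f^{3}{\left(7 \right)} = \left(7^{2} \left(31 + 2 \cdot 7^{2}\right)\right)^{3} = \left(49 \left(31 + 2 \cdot 49\right)\right)^{3} = \left(49 \left(31 + 98\right)\right)^{3} = \left(49 \cdot 129\right)^{3} = 6321^{3} = 252555814161$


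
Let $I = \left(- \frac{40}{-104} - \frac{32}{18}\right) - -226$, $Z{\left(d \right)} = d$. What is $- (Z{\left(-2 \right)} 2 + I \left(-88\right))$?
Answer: $\frac{2313020}{117} \approx 19769.0$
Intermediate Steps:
$I = \frac{26279}{117}$ ($I = \left(\left(-40\right) \left(- \frac{1}{104}\right) - \frac{16}{9}\right) + 226 = \left(\frac{5}{13} - \frac{16}{9}\right) + 226 = - \frac{163}{117} + 226 = \frac{26279}{117} \approx 224.61$)
$- (Z{\left(-2 \right)} 2 + I \left(-88\right)) = - (\left(-2\right) 2 + \frac{26279}{117} \left(-88\right)) = - (-4 - \frac{2312552}{117}) = \left(-1\right) \left(- \frac{2313020}{117}\right) = \frac{2313020}{117}$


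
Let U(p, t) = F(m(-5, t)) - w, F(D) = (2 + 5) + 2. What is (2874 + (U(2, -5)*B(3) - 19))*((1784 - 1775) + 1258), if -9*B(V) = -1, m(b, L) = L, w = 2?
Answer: 32564434/9 ≈ 3.6183e+6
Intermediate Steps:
B(V) = ⅑ (B(V) = -⅑*(-1) = ⅑)
F(D) = 9 (F(D) = 7 + 2 = 9)
U(p, t) = 7 (U(p, t) = 9 - 1*2 = 9 - 2 = 7)
(2874 + (U(2, -5)*B(3) - 19))*((1784 - 1775) + 1258) = (2874 + (7*(⅑) - 19))*((1784 - 1775) + 1258) = (2874 + (7/9 - 19))*(9 + 1258) = (2874 - 164/9)*1267 = (25702/9)*1267 = 32564434/9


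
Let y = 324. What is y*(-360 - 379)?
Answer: -239436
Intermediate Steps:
y*(-360 - 379) = 324*(-360 - 379) = 324*(-739) = -239436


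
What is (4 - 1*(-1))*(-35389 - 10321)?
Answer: -228550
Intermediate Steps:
(4 - 1*(-1))*(-35389 - 10321) = (4 + 1)*(-45710) = 5*(-45710) = -228550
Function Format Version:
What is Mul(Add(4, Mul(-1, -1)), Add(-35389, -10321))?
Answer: -228550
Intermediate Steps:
Mul(Add(4, Mul(-1, -1)), Add(-35389, -10321)) = Mul(Add(4, 1), -45710) = Mul(5, -45710) = -228550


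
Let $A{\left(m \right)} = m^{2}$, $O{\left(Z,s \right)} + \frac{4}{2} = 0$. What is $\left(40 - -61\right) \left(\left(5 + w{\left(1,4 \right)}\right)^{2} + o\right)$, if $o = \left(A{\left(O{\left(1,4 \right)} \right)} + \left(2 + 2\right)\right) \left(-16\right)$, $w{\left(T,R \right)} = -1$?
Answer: $-11312$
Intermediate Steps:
$O{\left(Z,s \right)} = -2$ ($O{\left(Z,s \right)} = -2 + 0 = -2$)
$o = -128$ ($o = \left(\left(-2\right)^{2} + \left(2 + 2\right)\right) \left(-16\right) = \left(4 + 4\right) \left(-16\right) = 8 \left(-16\right) = -128$)
$\left(40 - -61\right) \left(\left(5 + w{\left(1,4 \right)}\right)^{2} + o\right) = \left(40 - -61\right) \left(\left(5 - 1\right)^{2} - 128\right) = \left(40 + 61\right) \left(4^{2} - 128\right) = 101 \left(16 - 128\right) = 101 \left(-112\right) = -11312$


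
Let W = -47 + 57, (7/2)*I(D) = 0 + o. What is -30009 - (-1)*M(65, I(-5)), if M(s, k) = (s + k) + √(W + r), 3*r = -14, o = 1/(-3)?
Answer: -628826/21 + 4*√3/3 ≈ -29942.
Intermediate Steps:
o = -⅓ ≈ -0.33333
I(D) = -2/21 (I(D) = 2*(0 - ⅓)/7 = (2/7)*(-⅓) = -2/21)
W = 10
r = -14/3 (r = (⅓)*(-14) = -14/3 ≈ -4.6667)
M(s, k) = k + s + 4*√3/3 (M(s, k) = (s + k) + √(10 - 14/3) = (k + s) + √(16/3) = (k + s) + 4*√3/3 = k + s + 4*√3/3)
-30009 - (-1)*M(65, I(-5)) = -30009 - (-1)*(-2/21 + 65 + 4*√3/3) = -30009 - (-1)*(1363/21 + 4*√3/3) = -30009 - (-1363/21 - 4*√3/3) = -30009 + (1363/21 + 4*√3/3) = -628826/21 + 4*√3/3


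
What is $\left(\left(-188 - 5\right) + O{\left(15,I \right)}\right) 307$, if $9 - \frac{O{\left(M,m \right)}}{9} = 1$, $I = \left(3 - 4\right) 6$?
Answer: $-37147$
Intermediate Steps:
$I = -6$ ($I = \left(-1\right) 6 = -6$)
$O{\left(M,m \right)} = 72$ ($O{\left(M,m \right)} = 81 - 9 = 72$)
$\left(\left(-188 - 5\right) + O{\left(15,I \right)}\right) 307 = \left(\left(-188 - 5\right) + 72\right) 307 = \left(-193 + 72\right) 307 = \left(-121\right) 307 = -37147$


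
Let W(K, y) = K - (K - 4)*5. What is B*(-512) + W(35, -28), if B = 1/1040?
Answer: -7832/65 ≈ -120.49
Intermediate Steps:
B = 1/1040 ≈ 0.00096154
W(K, y) = 20 - 4*K (W(K, y) = K - (-4 + K)*5 = K - (-20 + 5*K) = K + (20 - 5*K) = 20 - 4*K)
B*(-512) + W(35, -28) = (1/1040)*(-512) + (20 - 4*35) = -32/65 + (20 - 140) = -32/65 - 120 = -7832/65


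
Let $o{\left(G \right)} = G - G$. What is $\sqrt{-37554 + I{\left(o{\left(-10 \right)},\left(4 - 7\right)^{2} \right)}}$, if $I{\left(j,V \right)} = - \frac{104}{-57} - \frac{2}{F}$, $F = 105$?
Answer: $\frac{2 i \sqrt{37364668215}}{1995} \approx 193.78 i$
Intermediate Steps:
$o{\left(G \right)} = 0$
$I{\left(j,V \right)} = \frac{3602}{1995}$ ($I{\left(j,V \right)} = - \frac{104}{-57} - \frac{2}{105} = \left(-104\right) \left(- \frac{1}{57}\right) - \frac{2}{105} = \frac{104}{57} - \frac{2}{105} = \frac{3602}{1995}$)
$\sqrt{-37554 + I{\left(o{\left(-10 \right)},\left(4 - 7\right)^{2} \right)}} = \sqrt{-37554 + \frac{3602}{1995}} = \sqrt{- \frac{74916628}{1995}} = \frac{2 i \sqrt{37364668215}}{1995}$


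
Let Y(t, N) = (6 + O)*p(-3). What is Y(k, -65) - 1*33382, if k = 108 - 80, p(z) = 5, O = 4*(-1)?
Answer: -33372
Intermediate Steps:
O = -4
k = 28
Y(t, N) = 10 (Y(t, N) = (6 - 4)*5 = 2*5 = 10)
Y(k, -65) - 1*33382 = 10 - 1*33382 = 10 - 33382 = -33372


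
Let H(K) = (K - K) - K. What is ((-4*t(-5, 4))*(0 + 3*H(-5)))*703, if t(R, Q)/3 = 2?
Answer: -253080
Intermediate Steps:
t(R, Q) = 6 (t(R, Q) = 3*2 = 6)
H(K) = -K (H(K) = 0 - K = -K)
((-4*t(-5, 4))*(0 + 3*H(-5)))*703 = ((-4*6)*(0 + 3*(-1*(-5))))*703 = -24*(0 + 3*5)*703 = -24*(0 + 15)*703 = -24*15*703 = -360*703 = -253080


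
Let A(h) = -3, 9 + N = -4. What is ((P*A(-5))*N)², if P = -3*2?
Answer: 54756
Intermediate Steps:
N = -13 (N = -9 - 4 = -13)
P = -6
((P*A(-5))*N)² = (-6*(-3)*(-13))² = (18*(-13))² = (-234)² = 54756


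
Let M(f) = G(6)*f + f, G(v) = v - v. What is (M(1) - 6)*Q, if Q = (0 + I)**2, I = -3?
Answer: -45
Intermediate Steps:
G(v) = 0
M(f) = f (M(f) = 0*f + f = 0 + f = f)
Q = 9 (Q = (0 - 3)**2 = (-3)**2 = 9)
(M(1) - 6)*Q = (1 - 6)*9 = -5*9 = -45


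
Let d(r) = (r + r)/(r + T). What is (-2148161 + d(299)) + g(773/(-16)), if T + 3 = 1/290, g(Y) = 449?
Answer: -184361572372/85841 ≈ -2.1477e+6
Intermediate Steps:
T = -869/290 (T = -3 + 1/290 = -869/290 ≈ -2.9966)
d(r) = 2*r/(-869/290 + r) (d(r) = (r + r)/(r - 869/290) = (2*r)/(-869/290 + r) = 2*r/(-869/290 + r))
(-2148161 + d(299)) + g(773/(-16)) = (-2148161 + 580*299/(-869 + 290*299)) + 449 = (-2148161 + 580*299/(-869 + 86710)) + 449 = (-2148161 + 580*299/85841) + 449 = (-2148161 + 580*299*(1/85841)) + 449 = (-2148161 + 173420/85841) + 449 = -184400114981/85841 + 449 = -184361572372/85841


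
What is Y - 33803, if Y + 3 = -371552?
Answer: -405358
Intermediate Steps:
Y = -371555 (Y = -3 - 371552 = -371555)
Y - 33803 = -371555 - 33803 = -405358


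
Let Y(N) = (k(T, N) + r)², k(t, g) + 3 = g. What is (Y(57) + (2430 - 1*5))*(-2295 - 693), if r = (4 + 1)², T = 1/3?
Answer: -25894008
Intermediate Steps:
T = ⅓ ≈ 0.33333
k(t, g) = -3 + g
r = 25 (r = 5² = 25)
Y(N) = (22 + N)² (Y(N) = ((-3 + N) + 25)² = (22 + N)²)
(Y(57) + (2430 - 1*5))*(-2295 - 693) = ((22 + 57)² + (2430 - 1*5))*(-2295 - 693) = (79² + (2430 - 5))*(-2988) = (6241 + 2425)*(-2988) = 8666*(-2988) = -25894008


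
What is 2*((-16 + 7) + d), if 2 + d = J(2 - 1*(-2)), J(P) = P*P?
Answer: 10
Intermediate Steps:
J(P) = P²
d = 14 (d = -2 + (2 - 1*(-2))² = -2 + (2 + 2)² = -2 + 4² = -2 + 16 = 14)
2*((-16 + 7) + d) = 2*((-16 + 7) + 14) = 2*(-9 + 14) = 2*5 = 10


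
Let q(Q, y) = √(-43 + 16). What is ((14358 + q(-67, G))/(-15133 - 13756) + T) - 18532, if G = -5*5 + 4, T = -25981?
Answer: -1285950415/28889 - 3*I*√3/28889 ≈ -44514.0 - 0.00017987*I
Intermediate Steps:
G = -21 (G = -25 + 4 = -21)
q(Q, y) = 3*I*√3 (q(Q, y) = √(-27) = 3*I*√3)
((14358 + q(-67, G))/(-15133 - 13756) + T) - 18532 = ((14358 + 3*I*√3)/(-15133 - 13756) - 25981) - 18532 = ((14358 + 3*I*√3)/(-28889) - 25981) - 18532 = ((14358 + 3*I*√3)*(-1/28889) - 25981) - 18532 = ((-14358/28889 - 3*I*√3/28889) - 25981) - 18532 = (-750579467/28889 - 3*I*√3/28889) - 18532 = -1285950415/28889 - 3*I*√3/28889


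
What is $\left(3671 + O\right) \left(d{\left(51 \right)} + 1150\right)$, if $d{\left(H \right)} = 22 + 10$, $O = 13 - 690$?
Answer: $3538908$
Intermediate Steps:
$O = -677$ ($O = 13 - 690 = -677$)
$d{\left(H \right)} = 32$
$\left(3671 + O\right) \left(d{\left(51 \right)} + 1150\right) = \left(3671 - 677\right) \left(32 + 1150\right) = 2994 \cdot 1182 = 3538908$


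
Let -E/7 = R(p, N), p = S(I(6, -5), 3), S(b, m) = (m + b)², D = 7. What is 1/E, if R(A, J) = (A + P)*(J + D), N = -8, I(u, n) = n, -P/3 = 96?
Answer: -1/1988 ≈ -0.00050302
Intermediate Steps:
P = -288 (P = -3*96 = -288)
S(b, m) = (b + m)²
p = 4 (p = (-5 + 3)² = (-2)² = 4)
R(A, J) = (-288 + A)*(7 + J) (R(A, J) = (A - 288)*(J + 7) = (-288 + A)*(7 + J))
E = -1988 (E = -7*(-2016 - 288*(-8) + 7*4 + 4*(-8)) = -7*(-2016 + 2304 + 28 - 32) = -7*284 = -1988)
1/E = 1/(-1988) = -1/1988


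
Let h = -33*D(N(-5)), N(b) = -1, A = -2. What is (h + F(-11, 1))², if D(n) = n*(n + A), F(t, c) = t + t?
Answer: 14641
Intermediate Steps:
F(t, c) = 2*t
D(n) = n*(-2 + n) (D(n) = n*(n - 2) = n*(-2 + n))
h = -99 (h = -(-33)*(-2 - 1) = -(-33)*(-3) = -33*3 = -99)
(h + F(-11, 1))² = (-99 + 2*(-11))² = (-99 - 22)² = (-121)² = 14641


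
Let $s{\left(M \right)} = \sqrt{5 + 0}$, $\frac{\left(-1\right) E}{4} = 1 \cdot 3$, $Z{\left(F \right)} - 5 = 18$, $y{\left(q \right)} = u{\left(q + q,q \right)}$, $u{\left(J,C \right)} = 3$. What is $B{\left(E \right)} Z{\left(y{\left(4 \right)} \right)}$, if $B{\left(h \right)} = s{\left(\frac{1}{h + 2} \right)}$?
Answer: $23 \sqrt{5} \approx 51.43$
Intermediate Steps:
$y{\left(q \right)} = 3$
$Z{\left(F \right)} = 23$ ($Z{\left(F \right)} = 5 + 18 = 23$)
$E = -12$ ($E = - 4 \cdot 1 \cdot 3 = \left(-4\right) 3 = -12$)
$s{\left(M \right)} = \sqrt{5}$
$B{\left(h \right)} = \sqrt{5}$
$B{\left(E \right)} Z{\left(y{\left(4 \right)} \right)} = \sqrt{5} \cdot 23 = 23 \sqrt{5}$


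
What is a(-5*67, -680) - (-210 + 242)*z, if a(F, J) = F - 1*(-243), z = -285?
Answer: 9028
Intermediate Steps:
a(F, J) = 243 + F (a(F, J) = F + 243 = 243 + F)
a(-5*67, -680) - (-210 + 242)*z = (243 - 5*67) - (-210 + 242)*(-285) = (243 - 335) - 32*(-285) = -92 - 1*(-9120) = -92 + 9120 = 9028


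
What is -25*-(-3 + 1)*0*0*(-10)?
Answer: 0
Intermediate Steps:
-25*-(-3 + 1)*0*0*(-10) = -25*-1*(-2)*0*0*(-10) = -25*2*0*0*(-10) = -0*0*(-10) = -25*0*(-10) = 0*(-10) = 0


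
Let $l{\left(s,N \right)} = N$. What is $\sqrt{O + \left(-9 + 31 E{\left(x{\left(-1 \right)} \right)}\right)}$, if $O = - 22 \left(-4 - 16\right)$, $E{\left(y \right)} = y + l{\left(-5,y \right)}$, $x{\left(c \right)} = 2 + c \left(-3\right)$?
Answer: $\sqrt{741} \approx 27.221$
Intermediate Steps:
$x{\left(c \right)} = 2 - 3 c$
$E{\left(y \right)} = 2 y$ ($E{\left(y \right)} = y + y = 2 y$)
$O = 440$ ($O = \left(-22\right) \left(-20\right) = 440$)
$\sqrt{O + \left(-9 + 31 E{\left(x{\left(-1 \right)} \right)}\right)} = \sqrt{440 - \left(9 - 31 \cdot 2 \left(2 - -3\right)\right)} = \sqrt{440 - \left(9 - 31 \cdot 2 \left(2 + 3\right)\right)} = \sqrt{440 - \left(9 - 31 \cdot 2 \cdot 5\right)} = \sqrt{440 + \left(-9 + 31 \cdot 10\right)} = \sqrt{440 + \left(-9 + 310\right)} = \sqrt{440 + 301} = \sqrt{741}$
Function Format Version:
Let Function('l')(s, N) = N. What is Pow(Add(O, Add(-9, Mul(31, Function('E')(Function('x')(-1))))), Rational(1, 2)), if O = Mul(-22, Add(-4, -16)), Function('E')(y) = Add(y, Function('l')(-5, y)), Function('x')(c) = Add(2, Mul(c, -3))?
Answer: Pow(741, Rational(1, 2)) ≈ 27.221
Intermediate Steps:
Function('x')(c) = Add(2, Mul(-3, c))
Function('E')(y) = Mul(2, y) (Function('E')(y) = Add(y, y) = Mul(2, y))
O = 440 (O = Mul(-22, -20) = 440)
Pow(Add(O, Add(-9, Mul(31, Function('E')(Function('x')(-1))))), Rational(1, 2)) = Pow(Add(440, Add(-9, Mul(31, Mul(2, Add(2, Mul(-3, -1)))))), Rational(1, 2)) = Pow(Add(440, Add(-9, Mul(31, Mul(2, Add(2, 3))))), Rational(1, 2)) = Pow(Add(440, Add(-9, Mul(31, Mul(2, 5)))), Rational(1, 2)) = Pow(Add(440, Add(-9, Mul(31, 10))), Rational(1, 2)) = Pow(Add(440, Add(-9, 310)), Rational(1, 2)) = Pow(Add(440, 301), Rational(1, 2)) = Pow(741, Rational(1, 2))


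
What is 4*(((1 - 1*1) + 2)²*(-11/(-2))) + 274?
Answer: 362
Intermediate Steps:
4*(((1 - 1*1) + 2)²*(-11/(-2))) + 274 = 4*(((1 - 1) + 2)²*(-11*(-½))) + 274 = 4*((0 + 2)²*(11/2)) + 274 = 4*(2²*(11/2)) + 274 = 4*(4*(11/2)) + 274 = 4*22 + 274 = 88 + 274 = 362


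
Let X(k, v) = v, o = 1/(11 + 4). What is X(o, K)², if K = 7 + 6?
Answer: 169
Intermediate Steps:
o = 1/15 ≈ 0.066667
K = 13
X(o, K)² = 13² = 169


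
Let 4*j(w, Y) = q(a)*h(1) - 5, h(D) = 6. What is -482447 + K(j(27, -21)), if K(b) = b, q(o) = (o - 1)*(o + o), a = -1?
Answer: -1929769/4 ≈ -4.8244e+5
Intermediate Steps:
q(o) = 2*o*(-1 + o) (q(o) = (-1 + o)*(2*o) = 2*o*(-1 + o))
j(w, Y) = 19/4 (j(w, Y) = ((2*(-1)*(-1 - 1))*6 - 5)/4 = ((2*(-1)*(-2))*6 - 5)/4 = (4*6 - 5)/4 = (24 - 5)/4 = (¼)*19 = 19/4)
-482447 + K(j(27, -21)) = -482447 + 19/4 = -1929769/4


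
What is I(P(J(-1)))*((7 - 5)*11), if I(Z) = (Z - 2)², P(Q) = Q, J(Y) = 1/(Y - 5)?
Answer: 1859/18 ≈ 103.28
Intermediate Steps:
J(Y) = 1/(-5 + Y)
I(Z) = (-2 + Z)²
I(P(J(-1)))*((7 - 5)*11) = (-2 + 1/(-5 - 1))²*((7 - 5)*11) = (-2 + 1/(-6))²*(2*11) = (-2 - ⅙)²*22 = (-13/6)²*22 = (169/36)*22 = 1859/18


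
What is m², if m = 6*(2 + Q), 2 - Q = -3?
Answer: 1764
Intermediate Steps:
Q = 5 (Q = 2 - 1*(-3) = 2 + 3 = 5)
m = 42 (m = 6*(2 + 5) = 6*7 = 42)
m² = 42² = 1764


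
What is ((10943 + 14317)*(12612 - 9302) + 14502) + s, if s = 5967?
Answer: 83631069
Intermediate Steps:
((10943 + 14317)*(12612 - 9302) + 14502) + s = ((10943 + 14317)*(12612 - 9302) + 14502) + 5967 = (25260*3310 + 14502) + 5967 = (83610600 + 14502) + 5967 = 83625102 + 5967 = 83631069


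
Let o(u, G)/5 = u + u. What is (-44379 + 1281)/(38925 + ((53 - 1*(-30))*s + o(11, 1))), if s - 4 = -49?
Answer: -21549/17650 ≈ -1.2209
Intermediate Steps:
s = -45 (s = 4 - 49 = -45)
o(u, G) = 10*u (o(u, G) = 5*(u + u) = 5*(2*u) = 10*u)
(-44379 + 1281)/(38925 + ((53 - 1*(-30))*s + o(11, 1))) = (-44379 + 1281)/(38925 + ((53 - 1*(-30))*(-45) + 10*11)) = -43098/(38925 + ((53 + 30)*(-45) + 110)) = -43098/(38925 + (83*(-45) + 110)) = -43098/(38925 + (-3735 + 110)) = -43098/(38925 - 3625) = -43098/35300 = -43098*1/35300 = -21549/17650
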